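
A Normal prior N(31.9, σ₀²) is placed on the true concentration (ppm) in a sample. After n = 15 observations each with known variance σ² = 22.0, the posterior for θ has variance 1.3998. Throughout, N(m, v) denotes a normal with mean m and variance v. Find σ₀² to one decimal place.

Posterior precision equals prior precision plus data precision: 1/σ_n² = 1/σ₀² + n/σ².
So 1/σ₀² = 1/1.3998 − 15/22.0 = 0.714388 − 0.681818 = 0.032570.
Hence σ₀² = 1/0.032570 ≈ 30.7.

σ₀² = 30.7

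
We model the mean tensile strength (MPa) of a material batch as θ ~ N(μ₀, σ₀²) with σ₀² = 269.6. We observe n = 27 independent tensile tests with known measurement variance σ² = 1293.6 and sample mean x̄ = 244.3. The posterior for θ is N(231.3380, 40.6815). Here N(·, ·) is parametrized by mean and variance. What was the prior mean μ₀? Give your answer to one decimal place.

With known observation variance, the Normal–Normal posterior has precision τ_n = τ₀ + n/σ² and mean μ_n = (τ₀μ₀ + (n/σ²)x̄)/τ_n.
Here τ₀ = 1/269.6 = 0.003709 and τ_data = 27/1293.6 = 0.020872, so τ_n = 0.024581.
Rearranging for μ₀: μ₀ = (μ_n·τ_n − τ_data·x̄)/τ₀ = (231.3380·0.024581 − 0.020872·244.3) / 0.003709 = 0.587490/0.003709 ≈ 158.4.

μ₀ = 158.4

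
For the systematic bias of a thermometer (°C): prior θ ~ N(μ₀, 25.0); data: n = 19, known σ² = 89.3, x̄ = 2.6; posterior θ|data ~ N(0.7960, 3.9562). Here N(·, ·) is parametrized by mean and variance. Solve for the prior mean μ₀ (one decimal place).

With known observation variance, the Normal–Normal posterior has precision τ_n = τ₀ + n/σ² and mean μ_n = (τ₀μ₀ + (n/σ²)x̄)/τ_n.
Here τ₀ = 1/25.0 = 0.040000 and τ_data = 19/89.3 = 0.212766, so τ_n = 0.252766.
Rearranging for μ₀: μ₀ = (μ_n·τ_n − τ_data·x̄)/τ₀ = (0.7960·0.252766 − 0.212766·2.6) / 0.040000 = -0.351990/0.040000 ≈ -8.8.

μ₀ = -8.8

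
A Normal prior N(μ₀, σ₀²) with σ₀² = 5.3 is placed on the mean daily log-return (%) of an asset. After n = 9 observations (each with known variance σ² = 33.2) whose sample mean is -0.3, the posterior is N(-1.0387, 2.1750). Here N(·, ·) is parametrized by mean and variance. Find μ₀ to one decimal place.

The posterior mean is a precision-weighted average: μ_n = (τ₀μ₀ + τ_data·x̄)/(τ₀+τ_data), with τ₀=1/σ₀² and τ_data=n/σ².
Here τ₀ = 1/5.3 = 0.188679 and τ_data = 9/33.2 = 0.271084, so τ_n = 0.459763.
Rearranging for μ₀: μ₀ = (μ_n·τ_n − τ_data·x̄)/τ₀ = (-1.0387·0.459763 − 0.271084·-0.3) / 0.188679 = -0.396231/0.188679 ≈ -2.1.

μ₀ = -2.1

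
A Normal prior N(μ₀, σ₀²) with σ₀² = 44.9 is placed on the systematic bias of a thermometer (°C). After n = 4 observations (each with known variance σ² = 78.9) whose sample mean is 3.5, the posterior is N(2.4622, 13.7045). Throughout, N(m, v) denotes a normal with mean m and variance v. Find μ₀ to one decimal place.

μ₀ = 0.1

With known observation variance, the Normal–Normal posterior has precision τ_n = τ₀ + n/σ² and mean μ_n = (τ₀μ₀ + (n/σ²)x̄)/τ_n.
Here τ₀ = 1/44.9 = 0.022272 and τ_data = 4/78.9 = 0.050697, so τ_n = 0.072969.
Rearranging for μ₀: μ₀ = (μ_n·τ_n − τ_data·x̄)/τ₀ = (2.4622·0.072969 − 0.050697·3.5) / 0.022272 = 0.002225/0.022272 ≈ 0.1.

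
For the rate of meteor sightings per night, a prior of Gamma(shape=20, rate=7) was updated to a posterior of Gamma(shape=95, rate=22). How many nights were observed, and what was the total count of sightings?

Gamma–Poisson conjugacy: posterior shape = α + Σxᵢ, posterior rate = β + n.
Matching: Σxᵢ = 95 − 20 = 75 and n = 22 − 7 = 15.

n = 15 nights with total 75 sightings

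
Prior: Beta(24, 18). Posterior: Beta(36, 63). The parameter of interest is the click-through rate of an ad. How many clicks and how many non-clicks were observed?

A Beta(a, b) prior with s successes and f failures in binomial data gives a Beta(a+s, b+f) posterior.
So s = 36 − 24 = 12 and f = 63 − 18 = 45.

12 clicks and 45 non-clicks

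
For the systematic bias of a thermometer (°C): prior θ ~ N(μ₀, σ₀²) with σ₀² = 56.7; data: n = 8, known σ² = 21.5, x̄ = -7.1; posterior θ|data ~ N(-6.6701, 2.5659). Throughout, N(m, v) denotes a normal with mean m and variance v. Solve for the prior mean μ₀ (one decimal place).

μ₀ = 2.4

The posterior mean is a precision-weighted average: μ_n = (τ₀μ₀ + τ_data·x̄)/(τ₀+τ_data), with τ₀=1/σ₀² and τ_data=n/σ².
Here τ₀ = 1/56.7 = 0.017637 and τ_data = 8/21.5 = 0.372093, so τ_n = 0.389730.
Rearranging for μ₀: μ₀ = (μ_n·τ_n − τ_data·x̄)/τ₀ = (-6.6701·0.389730 − 0.372093·-7.1) / 0.017637 = 0.042322/0.017637 ≈ 2.4.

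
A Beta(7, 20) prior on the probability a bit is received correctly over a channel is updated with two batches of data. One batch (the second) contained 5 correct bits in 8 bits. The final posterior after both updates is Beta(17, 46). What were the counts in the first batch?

5 correct bits and 23 errors

Sequential conjugate updates are equivalent to a single update on the pooled data, so total successes = posterior α − prior α and total failures = posterior β − prior β.
Total across both batches: 17−7=10 correct bits, 46−20=26 errors.
Subtract the second batch: 10−5=5 correct bits and 26−3=23 errors.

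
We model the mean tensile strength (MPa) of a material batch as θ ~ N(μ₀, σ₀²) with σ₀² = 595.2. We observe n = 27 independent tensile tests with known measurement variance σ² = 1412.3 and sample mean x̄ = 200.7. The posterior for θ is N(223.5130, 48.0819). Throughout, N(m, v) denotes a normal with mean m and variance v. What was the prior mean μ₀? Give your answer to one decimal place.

The posterior mean is a precision-weighted average: μ_n = (τ₀μ₀ + τ_data·x̄)/(τ₀+τ_data), with τ₀=1/σ₀² and τ_data=n/σ².
Here τ₀ = 1/595.2 = 0.001680 and τ_data = 27/1412.3 = 0.019118, so τ_n = 0.020798.
Rearranging for μ₀: μ₀ = (μ_n·τ_n − τ_data·x̄)/τ₀ = (223.5130·0.020798 − 0.019118·200.7) / 0.001680 = 0.811641/0.001680 ≈ 483.1.

μ₀ = 483.1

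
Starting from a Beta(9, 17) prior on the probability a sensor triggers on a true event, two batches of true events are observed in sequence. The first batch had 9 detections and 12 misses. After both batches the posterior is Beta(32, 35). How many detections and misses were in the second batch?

Sequential conjugate updates are equivalent to a single update on the pooled data, so total successes = posterior α − prior α and total failures = posterior β − prior β.
Total across both batches: 32−9=23 detections, 35−17=18 misses.
Subtract the first batch: 23−9=14 detections and 18−12=6 misses.

14 detections and 6 misses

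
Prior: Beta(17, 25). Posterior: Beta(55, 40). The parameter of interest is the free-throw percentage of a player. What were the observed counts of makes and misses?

38 makes and 15 misses

A Beta(a, b) prior with s successes and f failures in binomial data gives a Beta(a+s, b+f) posterior.
So s = 55 − 17 = 38 and f = 40 − 25 = 15.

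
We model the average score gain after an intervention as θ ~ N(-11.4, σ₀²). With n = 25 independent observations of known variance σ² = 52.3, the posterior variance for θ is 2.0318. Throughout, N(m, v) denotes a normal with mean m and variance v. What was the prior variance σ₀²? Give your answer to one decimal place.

Posterior precision equals prior precision plus data precision: 1/σ_n² = 1/σ₀² + n/σ².
So 1/σ₀² = 1/2.0318 − 25/52.3 = 0.492174 − 0.478011 = 0.014163.
Hence σ₀² = 1/0.014163 ≈ 70.6.

σ₀² = 70.6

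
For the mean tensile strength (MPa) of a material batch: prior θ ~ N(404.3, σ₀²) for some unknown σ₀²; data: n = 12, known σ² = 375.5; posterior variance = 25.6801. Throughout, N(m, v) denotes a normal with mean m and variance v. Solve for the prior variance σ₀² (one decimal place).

σ₀² = 143.2

Posterior precision equals prior precision plus data precision: 1/σ_n² = 1/σ₀² + n/σ².
So 1/σ₀² = 1/25.6801 − 12/375.5 = 0.038941 − 0.031957 = 0.006984.
Hence σ₀² = 1/0.006984 ≈ 143.2.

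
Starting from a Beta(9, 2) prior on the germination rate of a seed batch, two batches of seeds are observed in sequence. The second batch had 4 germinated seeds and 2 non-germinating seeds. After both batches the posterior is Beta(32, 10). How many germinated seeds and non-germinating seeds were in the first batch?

19 germinated seeds and 6 non-germinating seeds

Sequential conjugate updates are equivalent to a single update on the pooled data, so total successes = posterior α − prior α and total failures = posterior β − prior β.
Total across both batches: 32−9=23 germinated seeds, 10−2=8 non-germinating seeds.
Subtract the second batch: 23−4=19 germinated seeds and 8−2=6 non-germinating seeds.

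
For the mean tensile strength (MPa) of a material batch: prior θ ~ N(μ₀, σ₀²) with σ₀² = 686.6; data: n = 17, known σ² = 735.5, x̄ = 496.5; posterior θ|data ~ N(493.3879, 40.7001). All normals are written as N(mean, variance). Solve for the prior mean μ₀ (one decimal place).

With known observation variance, the Normal–Normal posterior has precision τ_n = τ₀ + n/σ² and mean μ_n = (τ₀μ₀ + (n/σ²)x̄)/τ_n.
Here τ₀ = 1/686.6 = 0.001456 and τ_data = 17/735.5 = 0.023114, so τ_n = 0.024570.
Rearranging for μ₀: μ₀ = (μ_n·τ_n − τ_data·x̄)/τ₀ = (493.3879·0.024570 − 0.023114·496.5) / 0.001456 = 0.646440/0.001456 ≈ 444.0.

μ₀ = 444.0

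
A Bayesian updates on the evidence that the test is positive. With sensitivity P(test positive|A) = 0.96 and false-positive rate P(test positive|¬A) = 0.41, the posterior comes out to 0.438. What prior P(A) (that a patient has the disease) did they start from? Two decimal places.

In odds form, posterior odds = prior odds × likelihood ratio, so prior odds = posterior odds ÷ LR.
Posterior odds = 0.438/(1−0.438) = 0.7794. LR = 0.96/0.41 = 2.3415.
Prior odds = 0.7794/2.3415 = 0.3329, so P(A) = 0.3329/(1+0.3329) ≈ 0.25.

P(A) = 0.25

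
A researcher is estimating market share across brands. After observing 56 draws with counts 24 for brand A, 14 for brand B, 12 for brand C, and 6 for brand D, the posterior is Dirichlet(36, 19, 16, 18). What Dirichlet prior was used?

Dirichlet(12, 5, 4, 12)

For a Dirichlet(α) prior with multinomial counts c, the posterior is Dirichlet(α + c) componentwise.
Subtract each count from the matching posterior parameter: 36−24=12, 19−14=5, 16−12=4, 18−6=12.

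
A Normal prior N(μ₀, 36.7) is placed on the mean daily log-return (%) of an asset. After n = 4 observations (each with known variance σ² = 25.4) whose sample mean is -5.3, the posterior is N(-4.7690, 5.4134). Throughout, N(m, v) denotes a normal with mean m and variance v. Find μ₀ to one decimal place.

The posterior mean is a precision-weighted average: μ_n = (τ₀μ₀ + τ_data·x̄)/(τ₀+τ_data), with τ₀=1/σ₀² and τ_data=n/σ².
Here τ₀ = 1/36.7 = 0.027248 and τ_data = 4/25.4 = 0.157480, so τ_n = 0.184728.
Rearranging for μ₀: μ₀ = (μ_n·τ_n − τ_data·x̄)/τ₀ = (-4.7690·0.184728 − 0.157480·-5.3) / 0.027248 = -0.046324/0.027248 ≈ -1.7.

μ₀ = -1.7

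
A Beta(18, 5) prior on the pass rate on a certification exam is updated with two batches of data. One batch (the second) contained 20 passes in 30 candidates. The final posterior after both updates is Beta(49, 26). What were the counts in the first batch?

Because Beta–binomial updating is additive in the counts, the combined data contributed (α_post−α_prior, β_post−β_prior) successes and failures.
Total across both batches: 49−18=31 passes, 26−5=21 failures.
Subtract the second batch: 31−20=11 passes and 21−10=11 failures.

11 passes and 11 failures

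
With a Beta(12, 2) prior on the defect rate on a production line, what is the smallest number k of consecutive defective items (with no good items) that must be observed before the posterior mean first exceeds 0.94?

After k defective items and 0 good items the posterior is Beta(12+k, 2), with mean (12+k)/(12+2+k).
Set (12+k)/(14+k) > 0.94 and solve: k > (0.94·14 − 12)/(1 − 0.94) = 19.333.
The smallest integer exceeding 19.333 is 20.

k = 20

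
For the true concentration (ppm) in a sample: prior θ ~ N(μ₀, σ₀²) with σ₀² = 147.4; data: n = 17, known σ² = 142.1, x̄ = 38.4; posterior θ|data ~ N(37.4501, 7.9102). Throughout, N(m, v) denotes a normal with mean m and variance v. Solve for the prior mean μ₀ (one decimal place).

With known observation variance, the Normal–Normal posterior has precision τ_n = τ₀ + n/σ² and mean μ_n = (τ₀μ₀ + (n/σ²)x̄)/τ_n.
Here τ₀ = 1/147.4 = 0.006784 and τ_data = 17/142.1 = 0.119634, so τ_n = 0.126418.
Rearranging for μ₀: μ₀ = (μ_n·τ_n − τ_data·x̄)/τ₀ = (37.4501·0.126418 − 0.119634·38.4) / 0.006784 = 0.140421/0.006784 ≈ 20.7.

μ₀ = 20.7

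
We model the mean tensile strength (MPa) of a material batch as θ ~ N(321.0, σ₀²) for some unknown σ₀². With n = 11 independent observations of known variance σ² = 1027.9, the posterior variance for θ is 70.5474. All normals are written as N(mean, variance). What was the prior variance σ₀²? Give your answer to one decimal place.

Posterior precision equals prior precision plus data precision: 1/σ_n² = 1/σ₀² + n/σ².
So 1/σ₀² = 1/70.5474 − 11/1027.9 = 0.014175 − 0.010701 = 0.003474.
Hence σ₀² = 1/0.003474 ≈ 287.9.

σ₀² = 287.9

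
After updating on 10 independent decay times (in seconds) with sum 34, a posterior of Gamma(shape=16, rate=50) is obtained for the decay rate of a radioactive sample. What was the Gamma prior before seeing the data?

Gamma(shape=6, rate=16)

For an exponential likelihood with a Gamma(α, β) prior on the rate, n observations with total T give posterior Gamma(α+n, β+T).
So α = 16 − 10 = 6 and β = 50 − 34 = 16.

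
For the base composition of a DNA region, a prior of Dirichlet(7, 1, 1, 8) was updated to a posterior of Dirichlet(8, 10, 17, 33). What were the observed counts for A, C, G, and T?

For a Dirichlet(α) prior with multinomial counts c, the posterior is Dirichlet(α + c) componentwise.
Counts are posterior − prior componentwise: 8−7=1, 10−1=9, 17−1=16, 33−8=25.

counts (1, 9, 16, 25)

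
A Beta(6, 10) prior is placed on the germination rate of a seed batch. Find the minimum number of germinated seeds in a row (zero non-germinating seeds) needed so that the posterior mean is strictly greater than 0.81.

k = 37

After k germinated seeds and 0 non-germinating seeds the posterior is Beta(6+k, 10), with mean (6+k)/(6+10+k).
Set (6+k)/(16+k) > 0.81 and solve: k > (0.81·16 − 6)/(1 − 0.81) = 36.632.
The smallest integer exceeding 36.632 is 37.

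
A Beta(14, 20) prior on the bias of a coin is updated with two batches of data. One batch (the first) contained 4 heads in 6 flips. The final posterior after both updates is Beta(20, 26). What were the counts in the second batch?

2 heads and 4 tails

Sequential conjugate updates are equivalent to a single update on the pooled data, so total successes = posterior α − prior α and total failures = posterior β − prior β.
Total across both batches: 20−14=6 heads, 26−20=6 tails.
Subtract the first batch: 6−4=2 heads and 6−2=4 tails.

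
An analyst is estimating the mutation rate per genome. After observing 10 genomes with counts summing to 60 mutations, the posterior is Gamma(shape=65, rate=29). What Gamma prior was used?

Gamma–Poisson conjugacy: posterior shape = α + Σxᵢ, posterior rate = β + n.
So α = 65 − 60 = 5 and β = 29 − 10 = 19.

Gamma(shape=5, rate=19)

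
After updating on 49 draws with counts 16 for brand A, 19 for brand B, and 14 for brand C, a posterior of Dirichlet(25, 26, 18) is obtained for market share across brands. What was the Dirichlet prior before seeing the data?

For a Dirichlet(α) prior with multinomial counts c, the posterior is Dirichlet(α + c) componentwise.
Subtract each count from the matching posterior parameter: 25−16=9, 26−19=7, 18−14=4.

Dirichlet(9, 7, 4)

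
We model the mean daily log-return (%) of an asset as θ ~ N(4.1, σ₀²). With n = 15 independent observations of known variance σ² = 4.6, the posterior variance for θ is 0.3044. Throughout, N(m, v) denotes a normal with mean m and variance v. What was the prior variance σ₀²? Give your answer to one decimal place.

For the Normal–Normal model with known σ², precisions add: τ_n = τ₀ + n/σ².
So 1/σ₀² = 1/0.3044 − 15/4.6 = 3.285151 − 3.260870 = 0.024281.
Hence σ₀² = 1/0.024281 ≈ 41.2.

σ₀² = 41.2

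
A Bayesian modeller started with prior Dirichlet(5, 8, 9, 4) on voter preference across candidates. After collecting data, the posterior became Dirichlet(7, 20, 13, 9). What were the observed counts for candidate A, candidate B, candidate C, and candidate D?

For a Dirichlet(α) prior with multinomial counts c, the posterior is Dirichlet(α + c) componentwise.
Counts are posterior − prior componentwise: 7−5=2, 20−8=12, 13−9=4, 9−4=5.

counts (2, 12, 4, 5)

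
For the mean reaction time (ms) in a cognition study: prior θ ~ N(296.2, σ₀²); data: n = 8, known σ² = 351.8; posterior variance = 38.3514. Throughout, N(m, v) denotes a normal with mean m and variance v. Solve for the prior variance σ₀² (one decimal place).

Posterior precision equals prior precision plus data precision: 1/σ_n² = 1/σ₀² + n/σ².
So 1/σ₀² = 1/38.3514 − 8/351.8 = 0.026075 − 0.022740 = 0.003335.
Hence σ₀² = 1/0.003335 ≈ 299.9.

σ₀² = 299.9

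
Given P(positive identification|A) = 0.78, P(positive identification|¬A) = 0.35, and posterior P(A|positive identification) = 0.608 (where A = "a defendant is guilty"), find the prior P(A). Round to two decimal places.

P(A) = 0.41

Bayes' rule in odds form gives O(A|E) = O(A)·[P(E|A)/P(E|¬A)], hence O(A) = O(A|E)/LR.
Posterior odds = 0.608/(1−0.608) = 1.5510. LR = 0.78/0.35 = 2.2286.
Prior odds = 1.5510/2.2286 = 0.6960, so P(A) = 0.6960/(1+0.6960) ≈ 0.41.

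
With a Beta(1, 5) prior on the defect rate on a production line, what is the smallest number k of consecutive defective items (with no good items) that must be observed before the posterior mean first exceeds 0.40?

After k defective items and 0 good items the posterior is Beta(1+k, 5), with mean (1+k)/(1+5+k).
Set (1+k)/(6+k) > 0.40 and solve: k > (0.40·6 − 1)/(1 − 0.40) = 2.333.
The smallest integer exceeding 2.333 is 3.

k = 3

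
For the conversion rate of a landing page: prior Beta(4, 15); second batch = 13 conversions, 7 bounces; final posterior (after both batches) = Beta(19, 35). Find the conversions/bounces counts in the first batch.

2 conversions and 13 bounces

Sequential conjugate updates are equivalent to a single update on the pooled data, so total successes = posterior α − prior α and total failures = posterior β − prior β.
Total across both batches: 19−4=15 conversions, 35−15=20 bounces.
Subtract the second batch: 15−13=2 conversions and 20−7=13 bounces.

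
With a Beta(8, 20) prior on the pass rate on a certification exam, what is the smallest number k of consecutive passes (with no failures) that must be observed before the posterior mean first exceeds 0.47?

k = 10

After k passes and 0 failures the posterior is Beta(8+k, 20), with mean (8+k)/(8+20+k).
Set (8+k)/(28+k) > 0.47 and solve: k > (0.47·28 − 8)/(1 − 0.47) = 9.736.
The smallest integer exceeding 9.736 is 10.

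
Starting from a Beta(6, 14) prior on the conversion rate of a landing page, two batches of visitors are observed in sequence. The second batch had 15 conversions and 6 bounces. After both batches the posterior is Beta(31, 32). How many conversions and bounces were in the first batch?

Because Beta–binomial updating is additive in the counts, the combined data contributed (α_post−α_prior, β_post−β_prior) successes and failures.
Total across both batches: 31−6=25 conversions, 32−14=18 bounces.
Subtract the second batch: 25−15=10 conversions and 18−6=12 bounces.

10 conversions and 12 bounces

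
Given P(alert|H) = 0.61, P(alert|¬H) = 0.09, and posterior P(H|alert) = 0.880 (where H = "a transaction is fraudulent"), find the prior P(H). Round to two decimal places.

P(H) = 0.52

Bayes' rule in odds form gives O(H|E) = O(H)·[P(E|H)/P(E|¬H)], hence O(H) = O(H|E)/LR.
Posterior odds = 0.880/(1−0.880) = 7.3333. LR = 0.61/0.09 = 6.7778.
Prior odds = 7.3333/6.7778 = 1.0820, so P(H) = 1.0820/(1+1.0820) ≈ 0.52.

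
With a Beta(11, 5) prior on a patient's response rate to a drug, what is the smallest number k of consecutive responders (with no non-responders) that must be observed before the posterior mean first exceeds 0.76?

k = 5

After k responders and 0 non-responders the posterior is Beta(11+k, 5), with mean (11+k)/(11+5+k).
Set (11+k)/(16+k) > 0.76 and solve: k > (0.76·16 − 11)/(1 − 0.76) = 4.833.
The smallest integer exceeding 4.833 is 5.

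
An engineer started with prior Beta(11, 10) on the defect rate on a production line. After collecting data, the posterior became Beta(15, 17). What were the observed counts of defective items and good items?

Beta is conjugate to the binomial likelihood: posterior = Beta(a+s, b+f).
So s = 15 − 11 = 4 and f = 17 − 10 = 7.

4 defective items and 7 good items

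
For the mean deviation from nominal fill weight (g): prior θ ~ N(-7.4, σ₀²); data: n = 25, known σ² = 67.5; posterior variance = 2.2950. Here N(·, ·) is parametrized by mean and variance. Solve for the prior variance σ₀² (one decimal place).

σ₀² = 15.3

Posterior precision equals prior precision plus data precision: 1/σ_n² = 1/σ₀² + n/σ².
So 1/σ₀² = 1/2.2950 − 25/67.5 = 0.435730 − 0.370370 = 0.065360.
Hence σ₀² = 1/0.065360 ≈ 15.3.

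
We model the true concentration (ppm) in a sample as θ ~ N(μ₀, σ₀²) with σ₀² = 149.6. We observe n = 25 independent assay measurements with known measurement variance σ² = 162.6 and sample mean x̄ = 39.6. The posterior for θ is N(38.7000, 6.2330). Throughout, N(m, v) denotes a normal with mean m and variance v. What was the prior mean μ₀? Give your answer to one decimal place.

With known observation variance, the Normal–Normal posterior has precision τ_n = τ₀ + n/σ² and mean μ_n = (τ₀μ₀ + (n/σ²)x̄)/τ_n.
Here τ₀ = 1/149.6 = 0.006684 and τ_data = 25/162.6 = 0.153752, so τ_n = 0.160436.
Rearranging for μ₀: μ₀ = (μ_n·τ_n − τ_data·x̄)/τ₀ = (38.7000·0.160436 − 0.153752·39.6) / 0.006684 = 0.120294/0.006684 ≈ 18.0.

μ₀ = 18.0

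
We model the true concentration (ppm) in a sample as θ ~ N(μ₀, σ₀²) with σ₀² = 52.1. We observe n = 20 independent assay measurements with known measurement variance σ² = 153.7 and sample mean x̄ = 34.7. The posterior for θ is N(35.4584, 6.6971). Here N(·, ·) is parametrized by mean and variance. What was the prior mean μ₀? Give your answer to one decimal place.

With known observation variance, the Normal–Normal posterior has precision τ_n = τ₀ + n/σ² and mean μ_n = (τ₀μ₀ + (n/σ²)x̄)/τ_n.
Here τ₀ = 1/52.1 = 0.019194 and τ_data = 20/153.7 = 0.130124, so τ_n = 0.149318.
Rearranging for μ₀: μ₀ = (μ_n·τ_n − τ_data·x̄)/τ₀ = (35.4584·0.149318 − 0.130124·34.7) / 0.019194 = 0.779275/0.019194 ≈ 40.6.

μ₀ = 40.6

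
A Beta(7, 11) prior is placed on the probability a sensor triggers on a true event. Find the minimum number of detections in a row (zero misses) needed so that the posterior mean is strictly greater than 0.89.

After k detections and 0 misses the posterior is Beta(7+k, 11), with mean (7+k)/(7+11+k).
Set (7+k)/(18+k) > 0.89 and solve: k > (0.89·18 − 7)/(1 − 0.89) = 82.000.
The smallest integer exceeding 82.000 is 83, and checking k=83: (90)/(101) = 0.8911 > 0.89.

k = 83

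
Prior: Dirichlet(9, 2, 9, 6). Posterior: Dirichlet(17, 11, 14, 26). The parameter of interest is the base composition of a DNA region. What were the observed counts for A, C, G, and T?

counts (8, 9, 5, 20)

For a Dirichlet(α) prior with multinomial counts c, the posterior is Dirichlet(α + c) componentwise.
Counts are posterior − prior componentwise: 17−9=8, 11−2=9, 14−9=5, 26−6=20.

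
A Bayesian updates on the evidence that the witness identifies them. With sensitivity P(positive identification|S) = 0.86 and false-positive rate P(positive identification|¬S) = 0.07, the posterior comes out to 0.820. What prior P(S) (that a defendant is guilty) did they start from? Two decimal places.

P(S) = 0.27

In odds form, posterior odds = prior odds × likelihood ratio, so prior odds = posterior odds ÷ LR.
Posterior odds = 0.820/(1−0.820) = 4.5556. LR = 0.86/0.07 = 12.2857.
Prior odds = 4.5556/12.2857 = 0.3708, so P(S) = 0.3708/(1+0.3708) ≈ 0.27.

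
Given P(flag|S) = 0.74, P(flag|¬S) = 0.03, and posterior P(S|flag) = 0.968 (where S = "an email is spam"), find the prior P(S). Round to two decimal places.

P(S) = 0.55

Bayes' rule in odds form gives O(S|E) = O(S)·[P(E|S)/P(E|¬S)], hence O(S) = O(S|E)/LR.
Posterior odds = 0.968/(1−0.968) = 30.2500. LR = 0.74/0.03 = 24.6667.
Prior odds = 30.2500/24.6667 = 1.2263, so P(S) = 1.2263/(1+1.2263) ≈ 0.55.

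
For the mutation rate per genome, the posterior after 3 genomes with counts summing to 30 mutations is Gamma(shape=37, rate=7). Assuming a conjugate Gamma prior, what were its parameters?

A Gamma(α, β) prior (rate parametrization) on a Poisson rate with n observations summing to S gives posterior Gamma(α+S, β+n).
So α = 37 − 30 = 7 and β = 7 − 3 = 4.

Gamma(shape=7, rate=4)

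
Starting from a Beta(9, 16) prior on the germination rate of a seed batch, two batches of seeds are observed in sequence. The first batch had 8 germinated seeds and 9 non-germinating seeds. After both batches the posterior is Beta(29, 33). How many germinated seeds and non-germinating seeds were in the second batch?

Because Beta–binomial updating is additive in the counts, the combined data contributed (α_post−α_prior, β_post−β_prior) successes and failures.
Total across both batches: 29−9=20 germinated seeds, 33−16=17 non-germinating seeds.
Subtract the first batch: 20−8=12 germinated seeds and 17−9=8 non-germinating seeds.

12 germinated seeds and 8 non-germinating seeds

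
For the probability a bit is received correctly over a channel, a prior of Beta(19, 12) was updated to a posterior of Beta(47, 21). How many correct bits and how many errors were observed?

28 correct bits and 9 errors

Beta is conjugate to the binomial likelihood: posterior = Beta(a+s, b+f).
Match parameters: s=47−19=28, f=21−12=9.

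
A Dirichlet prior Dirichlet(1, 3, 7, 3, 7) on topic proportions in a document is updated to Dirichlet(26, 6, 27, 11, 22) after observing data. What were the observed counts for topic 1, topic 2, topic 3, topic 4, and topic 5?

For a Dirichlet(α) prior with multinomial counts c, the posterior is Dirichlet(α + c) componentwise.
Counts are posterior − prior componentwise: 26−1=25, 6−3=3, 27−7=20, 11−3=8, 22−7=15.

counts (25, 3, 20, 8, 15)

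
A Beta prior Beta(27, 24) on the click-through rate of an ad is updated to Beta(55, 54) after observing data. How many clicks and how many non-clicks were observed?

28 clicks and 30 non-clicks

Under Beta–binomial conjugacy the posterior parameters are (α+s, β+f).
So s = 55 − 27 = 28 and f = 54 − 24 = 30.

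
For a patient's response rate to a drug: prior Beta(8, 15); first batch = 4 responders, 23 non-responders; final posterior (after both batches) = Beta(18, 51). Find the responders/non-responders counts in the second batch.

Because Beta–binomial updating is additive in the counts, the combined data contributed (α_post−α_prior, β_post−β_prior) successes and failures.
Total across both batches: 18−8=10 responders, 51−15=36 non-responders.
Subtract the first batch: 10−4=6 responders and 36−23=13 non-responders.

6 responders and 13 non-responders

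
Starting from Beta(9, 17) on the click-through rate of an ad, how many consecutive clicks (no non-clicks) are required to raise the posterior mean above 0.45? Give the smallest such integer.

After k clicks and 0 non-clicks the posterior is Beta(9+k, 17), with mean (9+k)/(9+17+k).
Set (9+k)/(26+k) > 0.45 and solve: k > (0.45·26 − 9)/(1 − 0.45) = 4.909.
The smallest integer exceeding 4.909 is 5.

k = 5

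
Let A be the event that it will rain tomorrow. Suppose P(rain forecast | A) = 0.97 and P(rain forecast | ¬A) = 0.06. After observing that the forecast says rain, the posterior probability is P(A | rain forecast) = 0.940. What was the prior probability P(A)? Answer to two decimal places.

Bayes' rule in odds form gives O(A|E) = O(A)·[P(E|A)/P(E|¬A)], hence O(A) = O(A|E)/LR.
Posterior odds = 0.940/(1−0.940) = 15.6667. LR = 0.97/0.06 = 16.1667.
Prior odds = 15.6667/16.1667 = 0.9691, so P(A) = 0.9691/(1+0.9691) ≈ 0.49.

P(A) = 0.49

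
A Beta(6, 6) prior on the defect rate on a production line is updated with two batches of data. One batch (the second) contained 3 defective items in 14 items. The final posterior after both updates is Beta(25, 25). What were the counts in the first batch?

Sequential conjugate updates are equivalent to a single update on the pooled data, so total successes = posterior α − prior α and total failures = posterior β − prior β.
Total across both batches: 25−6=19 defective items, 25−6=19 good items.
Subtract the second batch: 19−3=16 defective items and 19−11=8 good items.

16 defective items and 8 good items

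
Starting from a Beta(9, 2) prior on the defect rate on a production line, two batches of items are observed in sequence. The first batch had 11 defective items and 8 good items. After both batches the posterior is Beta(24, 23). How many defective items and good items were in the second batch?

4 defective items and 13 good items

Because Beta–binomial updating is additive in the counts, the combined data contributed (α_post−α_prior, β_post−β_prior) successes and failures.
Total across both batches: 24−9=15 defective items, 23−2=21 good items.
Subtract the first batch: 15−11=4 defective items and 21−8=13 good items.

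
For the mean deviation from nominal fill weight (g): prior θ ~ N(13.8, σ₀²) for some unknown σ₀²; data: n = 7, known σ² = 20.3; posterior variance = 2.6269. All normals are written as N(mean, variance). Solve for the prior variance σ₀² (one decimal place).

σ₀² = 27.9

For the Normal–Normal model with known σ², precisions add: τ_n = τ₀ + n/σ².
So 1/σ₀² = 1/2.6269 − 7/20.3 = 0.380677 − 0.344828 = 0.035849.
Hence σ₀² = 1/0.035849 ≈ 27.9.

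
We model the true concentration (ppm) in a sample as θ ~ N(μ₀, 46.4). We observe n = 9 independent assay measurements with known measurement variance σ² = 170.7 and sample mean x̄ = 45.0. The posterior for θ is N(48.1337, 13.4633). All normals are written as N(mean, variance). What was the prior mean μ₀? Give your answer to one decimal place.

The posterior mean is a precision-weighted average: μ_n = (τ₀μ₀ + τ_data·x̄)/(τ₀+τ_data), with τ₀=1/σ₀² and τ_data=n/σ².
Here τ₀ = 1/46.4 = 0.021552 and τ_data = 9/170.7 = 0.052724, so τ_n = 0.074276.
Rearranging for μ₀: μ₀ = (μ_n·τ_n − τ_data·x̄)/τ₀ = (48.1337·0.074276 − 0.052724·45.0) / 0.021552 = 1.202599/0.021552 ≈ 55.8.

μ₀ = 55.8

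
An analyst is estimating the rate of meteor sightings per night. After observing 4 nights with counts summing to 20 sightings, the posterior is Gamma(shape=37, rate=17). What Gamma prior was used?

A Gamma(α, β) prior (rate parametrization) on a Poisson rate with n observations summing to S gives posterior Gamma(α+S, β+n).
So α = 37 − 20 = 17 and β = 17 − 4 = 13.

Gamma(shape=17, rate=13)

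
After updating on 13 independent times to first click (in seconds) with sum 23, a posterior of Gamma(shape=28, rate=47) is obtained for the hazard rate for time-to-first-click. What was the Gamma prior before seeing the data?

Gamma(shape=15, rate=24)

Gamma–exponential conjugacy: posterior shape = α + n, posterior rate = β + Σtᵢ.
So α = 28 − 13 = 15 and β = 47 − 23 = 24.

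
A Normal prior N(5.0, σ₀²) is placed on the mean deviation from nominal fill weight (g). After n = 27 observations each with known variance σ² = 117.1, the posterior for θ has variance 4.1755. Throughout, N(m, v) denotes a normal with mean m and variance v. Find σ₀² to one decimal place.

σ₀² = 112.1

Posterior precision equals prior precision plus data precision: 1/σ_n² = 1/σ₀² + n/σ².
So 1/σ₀² = 1/4.1755 − 27/117.1 = 0.239492 − 0.230572 = 0.008920.
Hence σ₀² = 1/0.008920 ≈ 112.1.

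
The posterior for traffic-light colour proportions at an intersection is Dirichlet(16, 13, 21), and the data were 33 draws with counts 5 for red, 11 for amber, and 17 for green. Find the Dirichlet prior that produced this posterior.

For a Dirichlet(α) prior with multinomial counts c, the posterior is Dirichlet(α + c) componentwise.
Subtract each count from the matching posterior parameter: 16−5=11, 13−11=2, 21−17=4.

Dirichlet(11, 2, 4)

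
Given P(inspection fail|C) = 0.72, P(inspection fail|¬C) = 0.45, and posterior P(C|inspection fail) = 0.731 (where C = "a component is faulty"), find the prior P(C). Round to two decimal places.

P(C) = 0.63

Bayes' rule in odds form gives O(C|E) = O(C)·[P(E|C)/P(E|¬C)], hence O(C) = O(C|E)/LR.
Posterior odds = 0.731/(1−0.731) = 2.7175. LR = 0.72/0.45 = 1.6000.
Prior odds = 2.7175/1.6000 = 1.6984, so P(C) = 1.6984/(1+1.6984) ≈ 0.63.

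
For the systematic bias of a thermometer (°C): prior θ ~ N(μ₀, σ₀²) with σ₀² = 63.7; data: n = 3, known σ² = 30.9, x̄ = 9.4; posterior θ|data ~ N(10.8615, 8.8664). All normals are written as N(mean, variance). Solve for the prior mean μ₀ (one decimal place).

With known observation variance, the Normal–Normal posterior has precision τ_n = τ₀ + n/σ² and mean μ_n = (τ₀μ₀ + (n/σ²)x̄)/τ_n.
Here τ₀ = 1/63.7 = 0.015699 and τ_data = 3/30.9 = 0.097087, so τ_n = 0.112786.
Rearranging for μ₀: μ₀ = (μ_n·τ_n − τ_data·x̄)/τ₀ = (10.8615·0.112786 − 0.097087·9.4) / 0.015699 = 0.312407/0.015699 ≈ 19.9.

μ₀ = 19.9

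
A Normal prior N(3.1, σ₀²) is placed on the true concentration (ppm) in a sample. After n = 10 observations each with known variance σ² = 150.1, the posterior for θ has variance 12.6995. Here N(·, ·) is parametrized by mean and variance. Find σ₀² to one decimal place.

For the Normal–Normal model with known σ², precisions add: τ_n = τ₀ + n/σ².
So 1/σ₀² = 1/12.6995 − 10/150.1 = 0.078743 − 0.066622 = 0.012121.
Hence σ₀² = 1/0.012121 ≈ 82.5.

σ₀² = 82.5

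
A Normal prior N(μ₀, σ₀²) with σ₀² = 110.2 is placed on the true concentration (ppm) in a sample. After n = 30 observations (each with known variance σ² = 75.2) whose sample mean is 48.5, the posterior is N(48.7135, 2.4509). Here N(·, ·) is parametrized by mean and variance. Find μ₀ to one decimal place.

μ₀ = 58.1

The posterior mean is a precision-weighted average: μ_n = (τ₀μ₀ + τ_data·x̄)/(τ₀+τ_data), with τ₀=1/σ₀² and τ_data=n/σ².
Here τ₀ = 1/110.2 = 0.009074 and τ_data = 30/75.2 = 0.398936, so τ_n = 0.408010.
Rearranging for μ₀: μ₀ = (μ_n·τ_n − τ_data·x̄)/τ₀ = (48.7135·0.408010 − 0.398936·48.5) / 0.009074 = 0.527199/0.009074 ≈ 58.1.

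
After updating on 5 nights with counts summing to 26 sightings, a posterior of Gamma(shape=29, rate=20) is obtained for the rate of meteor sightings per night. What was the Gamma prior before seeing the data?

A Gamma(α, β) prior (rate parametrization) on a Poisson rate with n observations summing to S gives posterior Gamma(α+S, β+n).
So α = 29 − 26 = 3 and β = 20 − 5 = 15.

Gamma(shape=3, rate=15)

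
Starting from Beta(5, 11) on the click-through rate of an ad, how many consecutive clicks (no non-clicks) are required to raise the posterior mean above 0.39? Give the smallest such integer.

k = 3

After k clicks and 0 non-clicks the posterior is Beta(5+k, 11), with mean (5+k)/(5+11+k).
Set (5+k)/(16+k) > 0.39 and solve: k > (0.39·16 − 5)/(1 − 0.39) = 2.033.
The smallest integer exceeding 2.033 is 3.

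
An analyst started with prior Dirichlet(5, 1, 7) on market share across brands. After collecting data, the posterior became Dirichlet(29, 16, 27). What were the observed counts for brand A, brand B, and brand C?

For a Dirichlet(α) prior with multinomial counts c, the posterior is Dirichlet(α + c) componentwise.
Counts are posterior − prior componentwise: 29−5=24, 16−1=15, 27−7=20.

counts (24, 15, 20)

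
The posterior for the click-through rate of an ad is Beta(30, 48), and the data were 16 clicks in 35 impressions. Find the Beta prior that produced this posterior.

Beta is conjugate to the binomial likelihood: posterior = Beta(α+s, β+f).
Subtract the data counts: 30−16=14, 48−19=29.

Beta(14, 29)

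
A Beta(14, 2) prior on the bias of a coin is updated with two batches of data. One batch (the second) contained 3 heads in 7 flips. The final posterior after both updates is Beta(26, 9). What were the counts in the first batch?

9 heads and 3 tails

Sequential conjugate updates are equivalent to a single update on the pooled data, so total successes = posterior α − prior α and total failures = posterior β − prior β.
Total across both batches: 26−14=12 heads, 9−2=7 tails.
Subtract the second batch: 12−3=9 heads and 7−4=3 tails.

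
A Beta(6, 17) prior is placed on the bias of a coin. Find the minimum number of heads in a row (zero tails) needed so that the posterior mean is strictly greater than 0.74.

After k heads and 0 tails the posterior is Beta(6+k, 17), with mean (6+k)/(6+17+k).
Set (6+k)/(23+k) > 0.74 and solve: k > (0.74·23 − 6)/(1 − 0.74) = 42.385.
The smallest integer exceeding 42.385 is 43.

k = 43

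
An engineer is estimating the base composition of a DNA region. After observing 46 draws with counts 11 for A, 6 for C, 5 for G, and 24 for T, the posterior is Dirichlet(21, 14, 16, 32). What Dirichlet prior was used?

Dirichlet(10, 8, 11, 8)

For a Dirichlet(α) prior with multinomial counts c, the posterior is Dirichlet(α + c) componentwise.
Subtract each count from the matching posterior parameter: 21−11=10, 14−6=8, 16−5=11, 32−24=8.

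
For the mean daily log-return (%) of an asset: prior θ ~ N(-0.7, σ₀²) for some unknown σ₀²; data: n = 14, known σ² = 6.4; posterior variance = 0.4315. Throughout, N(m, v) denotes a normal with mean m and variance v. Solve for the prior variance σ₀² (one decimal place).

σ₀² = 7.7

For the Normal–Normal model with known σ², precisions add: τ_n = τ₀ + n/σ².
So 1/σ₀² = 1/0.4315 − 14/6.4 = 2.317497 − 2.187500 = 0.129997.
Hence σ₀² = 1/0.129997 ≈ 7.7.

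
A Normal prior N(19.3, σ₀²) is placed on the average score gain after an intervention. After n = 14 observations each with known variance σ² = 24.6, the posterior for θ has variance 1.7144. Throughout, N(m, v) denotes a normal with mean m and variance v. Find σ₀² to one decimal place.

σ₀² = 70.5

Posterior precision equals prior precision plus data precision: 1/σ_n² = 1/σ₀² + n/σ².
So 1/σ₀² = 1/1.7144 − 14/24.6 = 0.583294 − 0.569106 = 0.014188.
Hence σ₀² = 1/0.014188 ≈ 70.5.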